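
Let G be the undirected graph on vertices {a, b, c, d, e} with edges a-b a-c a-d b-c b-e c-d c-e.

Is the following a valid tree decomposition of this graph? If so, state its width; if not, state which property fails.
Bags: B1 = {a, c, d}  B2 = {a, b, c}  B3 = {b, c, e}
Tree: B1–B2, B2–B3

Checking the three conditions: (i) the bags cover all of {a, b, c, d, e}; (ii) for each edge, some bag contains both endpoints; (iii) the bags containing any fixed vertex form a subtree. All hold, so the decomposition is valid with width 3 − 1 = 2.

Yes; width 2.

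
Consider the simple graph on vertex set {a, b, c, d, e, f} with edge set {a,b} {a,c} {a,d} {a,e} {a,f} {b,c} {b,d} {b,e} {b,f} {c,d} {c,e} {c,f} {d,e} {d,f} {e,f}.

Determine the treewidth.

A width-5 tree decomposition is:
Bags: B1 = {a, b, c, d, e, f}
Tree: (single bag)
A single bag containing all 6 vertices is trivially a valid decomposition of width 5. On the other hand G contains the 6-clique {a, b, c, d, e, f}. A clique must lie in a single bag of any decomposition, so no decomposition can have width below 5. Combining the bounds, tw(G) = 5.

5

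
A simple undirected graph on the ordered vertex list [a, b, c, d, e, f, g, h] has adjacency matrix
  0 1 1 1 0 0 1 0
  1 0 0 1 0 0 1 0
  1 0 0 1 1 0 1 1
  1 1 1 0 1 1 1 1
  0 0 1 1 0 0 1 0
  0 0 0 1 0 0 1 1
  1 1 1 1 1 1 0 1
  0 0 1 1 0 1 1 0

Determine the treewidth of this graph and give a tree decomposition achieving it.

Treewidth 3.
Bags: B1 = {a, c, d, g}  B2 = {c, d, e, g}  B3 = {c, d, g, h}  B4 = {d, f, g, h}  B5 = {a, b, d, g}
Tree: B1–B2, B2–B3, B3–B4, B1–B5

Every bag has size at most 4, so the width is 4 − 1 = 3 and tw(G) ≤ 3. For the lower bound, the 4 vertices {c, d, e, g} are pairwise adjacent, and any tree decomposition puts a clique entirely inside one bag — forcing width ≥ 3. Therefore the treewidth is 3.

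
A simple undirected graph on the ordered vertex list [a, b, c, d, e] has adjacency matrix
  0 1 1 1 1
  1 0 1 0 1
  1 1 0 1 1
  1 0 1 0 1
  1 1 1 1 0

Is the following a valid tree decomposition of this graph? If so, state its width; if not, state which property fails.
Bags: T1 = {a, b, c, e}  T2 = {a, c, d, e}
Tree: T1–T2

Yes; width 3.

Vertex coverage: the bags together contain {a, b, c, d, e}, the full vertex set. Edge coverage: each edge of G has both endpoints in at least one bag. Running intersection: for every vertex, the bags containing it form a connected subtree. All three properties hold, so this is a valid tree decomposition of width max|bag| − 1 = 3, and hence tw(G) ≤ 3.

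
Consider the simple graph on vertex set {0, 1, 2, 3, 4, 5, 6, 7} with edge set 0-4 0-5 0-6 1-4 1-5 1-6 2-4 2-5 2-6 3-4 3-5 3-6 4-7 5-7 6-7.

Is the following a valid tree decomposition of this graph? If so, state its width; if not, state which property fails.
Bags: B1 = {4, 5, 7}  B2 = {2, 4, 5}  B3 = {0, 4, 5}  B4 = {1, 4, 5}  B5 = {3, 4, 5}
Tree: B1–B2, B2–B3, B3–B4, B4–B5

No — vertex 6 appears in no bag.

A tree decomposition must satisfy three properties: every vertex lies in some bag; for every edge, both endpoints lie together in some bag; and for every vertex, the bags containing it form a connected subtree. Here vertex 6 appears in no bag, so the decomposition is invalid.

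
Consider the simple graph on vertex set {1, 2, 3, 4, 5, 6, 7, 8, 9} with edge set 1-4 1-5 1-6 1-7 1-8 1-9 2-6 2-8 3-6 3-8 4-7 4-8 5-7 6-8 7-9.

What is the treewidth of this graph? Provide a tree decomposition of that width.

Every bag has size at most 3, so the width is 3 − 1 = 2 and tw(G) ≤ 2. On the other hand G contains the 3-clique {1, 4, 8}. A clique must lie in a single bag of any decomposition, so no decomposition can have width below 2. Hence tw(G) = 2 exactly.

Treewidth 2.
One optimal decomposition is:
Bags: B1 = {1, 4, 8}  B2 = {1, 6, 8}  B3 = {3, 6, 8}  B4 = {2, 6, 8}  B5 = {1, 4, 7}  B6 = {1, 5, 7}  B7 = {1, 7, 9}
Tree: B1–B2, B2–B3, B3–B4, B1–B5, B5–B6, B6–B7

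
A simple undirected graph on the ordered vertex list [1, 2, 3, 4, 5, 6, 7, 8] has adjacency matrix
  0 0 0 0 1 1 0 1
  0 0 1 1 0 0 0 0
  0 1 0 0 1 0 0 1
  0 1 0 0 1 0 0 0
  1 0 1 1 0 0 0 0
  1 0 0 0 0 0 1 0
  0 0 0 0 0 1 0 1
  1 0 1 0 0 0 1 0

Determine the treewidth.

2

A width-2 tree decomposition is:
Bags: B1 = {1, 6, 7}  B2 = {1, 7, 8}  B3 = {1, 5, 8}  B4 = {3, 5, 8}  B5 = {3, 4, 5}  B6 = {2, 3, 4}
Tree: B1–B2, B2–B3, B3–B4, B4–B5, B5–B6
The largest bag has 3 vertices, giving width 2; this decomposition certifies tw(G) ≤ 2. Since 6–7–8–1–6 is a cycle in G, G is not acyclic. Forests are exactly the graphs of treewidth ≤ 1, so tw(G) ≥ 2. Therefore the treewidth is 2.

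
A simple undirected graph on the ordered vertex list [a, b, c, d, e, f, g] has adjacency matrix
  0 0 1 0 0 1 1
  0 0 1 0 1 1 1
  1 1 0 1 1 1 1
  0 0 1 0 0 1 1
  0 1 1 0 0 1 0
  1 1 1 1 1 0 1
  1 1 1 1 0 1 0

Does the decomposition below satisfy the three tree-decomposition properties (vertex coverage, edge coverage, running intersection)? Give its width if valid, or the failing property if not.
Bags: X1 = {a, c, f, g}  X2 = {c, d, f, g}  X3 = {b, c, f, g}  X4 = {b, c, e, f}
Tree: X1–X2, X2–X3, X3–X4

Checking the three conditions: (i) the bags cover all of {a, b, c, d, e, f, g}; (ii) for each edge, some bag contains both endpoints; (iii) the bags containing any fixed vertex form a subtree. All hold, so the decomposition is valid with width 4 − 1 = 3.

Yes; width 3.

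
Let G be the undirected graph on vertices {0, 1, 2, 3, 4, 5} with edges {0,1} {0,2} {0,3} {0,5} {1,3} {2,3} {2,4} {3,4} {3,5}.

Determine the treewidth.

A width-2 tree decomposition is:
Bags: B1 = {0, 2, 3}  B2 = {0, 1, 3}  B3 = {0, 3, 5}  B4 = {2, 3, 4}
Tree: B1–B2, B1–B3, B1–B4
Each bag holds 3 vertices, so the decomposition has width 2, which upper-bounds the treewidth. For the lower bound, the 3 vertices {0, 1, 3} are pairwise adjacent, and any tree decomposition puts a clique entirely inside one bag — forcing width ≥ 2. The upper and lower bounds meet at 2, so that is the treewidth.

2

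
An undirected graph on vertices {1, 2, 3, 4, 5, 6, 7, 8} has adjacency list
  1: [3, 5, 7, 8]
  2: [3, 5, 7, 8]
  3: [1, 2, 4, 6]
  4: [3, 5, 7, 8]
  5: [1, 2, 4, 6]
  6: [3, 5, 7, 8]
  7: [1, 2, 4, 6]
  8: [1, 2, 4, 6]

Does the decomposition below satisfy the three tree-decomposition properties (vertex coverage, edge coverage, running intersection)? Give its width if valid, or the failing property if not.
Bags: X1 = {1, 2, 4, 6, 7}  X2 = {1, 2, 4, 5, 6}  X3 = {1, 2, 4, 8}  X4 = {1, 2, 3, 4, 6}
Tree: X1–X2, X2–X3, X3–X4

A tree decomposition must satisfy three properties: every vertex lies in some bag; for every edge, both endpoints lie together in some bag; and for every vertex, the bags containing it form a connected subtree. Here edge (6,8) lies in no bag, so the decomposition is invalid.

No — edge (6,8) lies in no bag.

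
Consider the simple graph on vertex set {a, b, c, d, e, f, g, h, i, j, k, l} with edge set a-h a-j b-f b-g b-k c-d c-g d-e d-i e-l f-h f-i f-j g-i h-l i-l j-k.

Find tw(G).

A width-3 tree decomposition is:
Bags: B1 = {c, d, e, l}  B2 = {c, d, i, l}  B3 = {c, g, i, l}  B4 = {g, h, i, l}  B5 = {f, g, h, i}  B6 = {b, f, g, h}  B7 = {a, b, f, h}  B8 = {a, b, f, j}  B9 = {a, b, j, k}
Tree: B1–B2, B2–B3, B3–B4, B4–B5, B5–B6, B6–B7, B7–B8, B8–B9
The largest bag has 4 vertices, giving width 3; this decomposition certifies tw(G) ≤ 3. For the lower bound: the 4 vertex sets {c,d,e}, {l}, {i}, {b,f,g,h} are disjoint, each induces a connected subgraph, and every pair is joined by at least one edge of G. Contracting each set to a single vertex therefore yields K_{4} as a minor, and since treewidth is minor-monotone, tw(G) ≥ tw(K_{4}) = 3. Therefore the treewidth is 3.

3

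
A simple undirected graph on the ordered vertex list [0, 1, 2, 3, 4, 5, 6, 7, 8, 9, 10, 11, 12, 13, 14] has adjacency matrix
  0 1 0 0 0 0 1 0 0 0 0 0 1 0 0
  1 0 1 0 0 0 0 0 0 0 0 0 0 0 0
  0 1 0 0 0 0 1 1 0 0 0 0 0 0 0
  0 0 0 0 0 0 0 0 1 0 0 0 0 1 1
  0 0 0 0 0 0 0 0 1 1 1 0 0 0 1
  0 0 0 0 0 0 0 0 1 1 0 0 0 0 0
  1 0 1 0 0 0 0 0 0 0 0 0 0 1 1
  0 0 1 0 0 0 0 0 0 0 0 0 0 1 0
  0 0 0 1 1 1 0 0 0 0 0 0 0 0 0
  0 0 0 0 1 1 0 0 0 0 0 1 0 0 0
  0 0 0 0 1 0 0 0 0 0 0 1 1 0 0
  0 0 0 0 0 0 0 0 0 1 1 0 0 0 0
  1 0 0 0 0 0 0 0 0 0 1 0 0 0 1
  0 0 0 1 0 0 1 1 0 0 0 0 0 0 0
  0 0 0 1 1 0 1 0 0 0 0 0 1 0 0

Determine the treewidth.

3

A width-3 tree decomposition is:
Bags: B1 = {1, 2, 7, 13}  B2 = {1, 2, 6, 13}  B3 = {0, 1, 6, 13}  B4 = {0, 3, 6, 13}  B5 = {0, 3, 6, 14}  B6 = {0, 3, 12, 14}  B7 = {3, 8, 12, 14}  B8 = {4, 8, 12, 14}  B9 = {4, 8, 10, 12}  B10 = {4, 5, 8, 10}  B11 = {4, 5, 9, 10}  B12 = {5, 9, 10, 11}
Tree: B1–B2, B2–B3, B3–B4, B4–B5, B5–B6, B6–B7, B7–B8, B8–B9, B9–B10, B10–B11, B11–B12
Every bag has size at most 4, so the width is 4 − 1 = 3 and tw(G) ≤ 3. For the lower bound: the 4 vertex sets {1,2,7}, {13}, {6}, {0,3,12,14} are disjoint, each induces a connected subgraph, and every pair is joined by at least one edge of G. Contracting each set to a single vertex therefore yields K_{4} as a minor, and since treewidth is minor-monotone, tw(G) ≥ tw(K_{4}) = 3. Combining the bounds, tw(G) = 3.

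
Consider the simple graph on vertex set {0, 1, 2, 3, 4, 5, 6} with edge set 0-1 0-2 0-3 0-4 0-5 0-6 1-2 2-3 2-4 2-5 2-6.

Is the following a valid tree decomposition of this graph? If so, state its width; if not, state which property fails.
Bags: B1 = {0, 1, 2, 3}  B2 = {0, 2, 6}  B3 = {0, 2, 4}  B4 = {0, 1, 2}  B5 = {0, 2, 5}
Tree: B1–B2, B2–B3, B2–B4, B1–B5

No — bags containing vertex 1 are not connected in the tree.

A tree decomposition must satisfy three properties: every vertex lies in some bag; for every edge, both endpoints lie together in some bag; and for every vertex, the bags containing it form a connected subtree. Here bags containing vertex 1 are not connected in the tree, so the decomposition is invalid.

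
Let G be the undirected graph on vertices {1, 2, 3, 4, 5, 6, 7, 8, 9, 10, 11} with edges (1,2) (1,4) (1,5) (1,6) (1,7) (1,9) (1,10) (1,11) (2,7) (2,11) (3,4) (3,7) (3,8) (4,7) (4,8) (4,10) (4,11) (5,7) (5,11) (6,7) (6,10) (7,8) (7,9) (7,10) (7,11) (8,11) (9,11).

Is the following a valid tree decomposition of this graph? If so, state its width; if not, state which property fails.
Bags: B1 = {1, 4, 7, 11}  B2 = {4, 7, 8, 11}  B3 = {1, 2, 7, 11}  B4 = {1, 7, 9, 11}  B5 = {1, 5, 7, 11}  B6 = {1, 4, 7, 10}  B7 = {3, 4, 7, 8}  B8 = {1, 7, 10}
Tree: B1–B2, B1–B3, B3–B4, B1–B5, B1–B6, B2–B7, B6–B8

No — vertex 6 appears in no bag.

A tree decomposition must satisfy three properties: every vertex lies in some bag; for every edge, both endpoints lie together in some bag; and for every vertex, the bags containing it form a connected subtree. Here vertex 6 appears in no bag, so the decomposition is invalid.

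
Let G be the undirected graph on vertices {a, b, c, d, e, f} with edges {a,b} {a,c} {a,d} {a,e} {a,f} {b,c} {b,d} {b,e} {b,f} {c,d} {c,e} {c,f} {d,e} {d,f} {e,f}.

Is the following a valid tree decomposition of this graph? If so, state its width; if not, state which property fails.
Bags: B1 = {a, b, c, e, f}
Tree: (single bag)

A tree decomposition must satisfy three properties: every vertex lies in some bag; for every edge, both endpoints lie together in some bag; and for every vertex, the bags containing it form a connected subtree. Here vertex d appears in no bag, so the decomposition is invalid.

No — vertex d appears in no bag.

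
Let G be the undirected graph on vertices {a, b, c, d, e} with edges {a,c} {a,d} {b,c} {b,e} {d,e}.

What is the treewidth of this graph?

A width-2 tree decomposition is:
Bags: B1 = {a, c, d}  B2 = {b, c, d}  B3 = {b, d, e}
Tree: B1–B2, B2–B3
Every bag has size at most 3, so the width is 3 − 1 = 2 and tw(G) ≤ 2. For the lower bound, G contains the cycle d–a–c–b–e–d, so G is not a forest; only forests have treewidth ≤ 1, hence tw(G) ≥ 2. Therefore the treewidth is 2.

2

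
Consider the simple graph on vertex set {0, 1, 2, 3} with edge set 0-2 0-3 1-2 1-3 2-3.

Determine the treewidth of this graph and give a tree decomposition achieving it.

The largest bag has 3 vertices, giving width 2; this decomposition certifies tw(G) ≤ 2. On the other hand G contains the 3-clique {0, 2, 3}. A clique must lie in a single bag of any decomposition, so no decomposition can have width below 2. The upper and lower bounds meet at 2, so that is the treewidth.

Treewidth 2.
Bags: B1 = {0, 2, 3}  B2 = {1, 2, 3}
Tree: B1–B2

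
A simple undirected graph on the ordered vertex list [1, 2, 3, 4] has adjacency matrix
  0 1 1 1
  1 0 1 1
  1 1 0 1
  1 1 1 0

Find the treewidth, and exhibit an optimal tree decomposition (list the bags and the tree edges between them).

Treewidth 3.
One such decomposition:
Bags: B1 = {1, 2, 3, 4}
Tree: (single bag)

A single bag containing all 4 vertices is trivially a valid decomposition of width 3. On the other hand G contains the 4-clique {1, 2, 3, 4}. A clique must lie in a single bag of any decomposition, so no decomposition can have width below 3. Therefore the treewidth is 3.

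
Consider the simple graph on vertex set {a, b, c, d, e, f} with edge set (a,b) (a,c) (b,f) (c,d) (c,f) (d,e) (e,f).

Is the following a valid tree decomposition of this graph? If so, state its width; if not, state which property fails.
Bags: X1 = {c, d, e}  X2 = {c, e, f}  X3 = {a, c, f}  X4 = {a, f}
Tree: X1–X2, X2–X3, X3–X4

No — vertex b appears in no bag.

A tree decomposition must satisfy three properties: every vertex lies in some bag; for every edge, both endpoints lie together in some bag; and for every vertex, the bags containing it form a connected subtree. Here vertex b appears in no bag, so the decomposition is invalid.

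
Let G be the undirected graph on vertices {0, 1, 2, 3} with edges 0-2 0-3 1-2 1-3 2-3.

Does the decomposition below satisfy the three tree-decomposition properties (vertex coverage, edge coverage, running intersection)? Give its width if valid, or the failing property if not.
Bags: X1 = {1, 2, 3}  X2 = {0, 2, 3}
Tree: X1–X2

Every vertex of G appears in some bag (union = {0, 1, 2, 3}); every edge is covered by a bag; and for each vertex v the set of bags containing v is connected in the bag tree. The decomposition is therefore valid. The largest bag has 3 vertices, so the width is 2.

Yes; width 2.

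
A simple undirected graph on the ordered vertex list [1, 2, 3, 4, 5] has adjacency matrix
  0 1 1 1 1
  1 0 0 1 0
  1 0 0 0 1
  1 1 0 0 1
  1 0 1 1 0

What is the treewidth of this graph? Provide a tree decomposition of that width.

Each bag holds 3 vertices, so the decomposition has width 2, which upper-bounds the treewidth. Conversely, {1, 3, 5} is a clique of size 3, and the vertices of any clique must share a bag in every tree decomposition; so some bag has ≥ 3 vertices and tw(G) ≥ 2. The upper and lower bounds meet at 2, so that is the treewidth.

Treewidth 2.
One optimal decomposition is:
Bags: B1 = {1, 4, 5}  B2 = {1, 3, 5}  B3 = {1, 2, 4}
Tree: B1–B2, B1–B3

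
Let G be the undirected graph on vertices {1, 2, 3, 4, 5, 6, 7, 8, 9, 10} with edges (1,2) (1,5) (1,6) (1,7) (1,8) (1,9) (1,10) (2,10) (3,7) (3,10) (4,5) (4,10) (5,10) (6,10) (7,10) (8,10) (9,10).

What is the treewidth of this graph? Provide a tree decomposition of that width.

Treewidth 2.
Bags: B1 = {1, 9, 10}  B2 = {1, 6, 10}  B3 = {1, 7, 10}  B4 = {1, 5, 10}  B5 = {1, 2, 10}  B6 = {4, 5, 10}  B7 = {3, 7, 10}  B8 = {1, 8, 10}
Tree: B1–B2, B1–B3, B2–B4, B3–B5, B4–B6, B3–B7, B4–B8

Each bag holds 3 vertices, so the decomposition has width 2, which upper-bounds the treewidth. On the other hand G contains the 3-clique {1, 2, 10}. A clique must lie in a single bag of any decomposition, so no decomposition can have width below 2. Combining the bounds, tw(G) = 2.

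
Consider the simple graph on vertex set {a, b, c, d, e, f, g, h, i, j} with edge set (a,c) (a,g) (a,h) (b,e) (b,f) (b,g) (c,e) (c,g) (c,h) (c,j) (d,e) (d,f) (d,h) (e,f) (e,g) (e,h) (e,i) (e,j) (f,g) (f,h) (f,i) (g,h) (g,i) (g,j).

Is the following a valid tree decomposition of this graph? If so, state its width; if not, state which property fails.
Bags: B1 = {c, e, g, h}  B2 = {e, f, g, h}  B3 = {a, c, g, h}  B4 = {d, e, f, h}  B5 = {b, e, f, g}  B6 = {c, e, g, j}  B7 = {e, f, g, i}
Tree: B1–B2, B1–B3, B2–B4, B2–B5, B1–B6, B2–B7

Yes; width 3.

Vertex coverage: the bags together contain {a, b, c, d, e, f, g, h, i, j}, the full vertex set. Edge coverage: each edge of G has both endpoints in at least one bag. Running intersection: for every vertex, the bags containing it form a connected subtree. All three properties hold, so this is a valid tree decomposition of width max|bag| − 1 = 3, and hence tw(G) ≤ 3.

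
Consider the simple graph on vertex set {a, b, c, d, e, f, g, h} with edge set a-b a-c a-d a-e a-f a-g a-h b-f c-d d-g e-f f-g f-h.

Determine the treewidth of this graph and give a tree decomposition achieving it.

Treewidth 2.
One such decomposition:
Bags: B1 = {a, f, g}  B2 = {a, b, f}  B3 = {a, e, f}  B4 = {a, d, g}  B5 = {a, c, d}  B6 = {a, f, h}
Tree: B1–B2, B2–B3, B1–B4, B4–B5, B3–B6

Each bag holds 3 vertices, so the decomposition has width 2, which upper-bounds the treewidth. On the other hand G contains the 3-clique {a, d, g}. A clique must lie in a single bag of any decomposition, so no decomposition can have width below 2. Hence tw(G) = 2 exactly.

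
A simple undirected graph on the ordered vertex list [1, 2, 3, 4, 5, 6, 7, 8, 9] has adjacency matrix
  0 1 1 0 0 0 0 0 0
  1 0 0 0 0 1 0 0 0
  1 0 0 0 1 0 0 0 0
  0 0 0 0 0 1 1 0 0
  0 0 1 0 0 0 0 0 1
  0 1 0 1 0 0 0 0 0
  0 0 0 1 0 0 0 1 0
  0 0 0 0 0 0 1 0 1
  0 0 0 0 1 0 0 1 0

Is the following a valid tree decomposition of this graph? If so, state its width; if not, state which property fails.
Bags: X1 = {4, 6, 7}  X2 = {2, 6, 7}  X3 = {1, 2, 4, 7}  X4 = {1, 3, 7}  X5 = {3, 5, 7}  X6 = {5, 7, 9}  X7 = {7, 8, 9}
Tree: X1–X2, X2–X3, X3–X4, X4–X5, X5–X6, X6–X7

A tree decomposition must satisfy three properties: every vertex lies in some bag; for every edge, both endpoints lie together in some bag; and for every vertex, the bags containing it form a connected subtree. Here bags containing vertex 4 are not connected in the tree, so the decomposition is invalid.

No — bags containing vertex 4 are not connected in the tree.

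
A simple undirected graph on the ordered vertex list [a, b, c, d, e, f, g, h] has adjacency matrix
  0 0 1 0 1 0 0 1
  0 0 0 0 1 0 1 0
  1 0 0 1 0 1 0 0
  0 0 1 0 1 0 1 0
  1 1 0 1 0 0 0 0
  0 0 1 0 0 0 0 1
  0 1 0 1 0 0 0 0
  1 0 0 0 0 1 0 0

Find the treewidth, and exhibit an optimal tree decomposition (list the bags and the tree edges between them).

Every bag has size at most 3, so the width is 3 − 1 = 2 and tw(G) ≤ 2. The edges g–b–e–d–g form a cycle, so G is not a tree and its treewidth is at least 2. The upper and lower bounds meet at 2, so that is the treewidth.

Treewidth 2.
Bags: B1 = {b, d, g}  B2 = {b, d, e}  B3 = {c, d, e}  B4 = {a, c, e}  B5 = {a, c, f}  B6 = {a, f, h}
Tree: B1–B2, B2–B3, B3–B4, B4–B5, B5–B6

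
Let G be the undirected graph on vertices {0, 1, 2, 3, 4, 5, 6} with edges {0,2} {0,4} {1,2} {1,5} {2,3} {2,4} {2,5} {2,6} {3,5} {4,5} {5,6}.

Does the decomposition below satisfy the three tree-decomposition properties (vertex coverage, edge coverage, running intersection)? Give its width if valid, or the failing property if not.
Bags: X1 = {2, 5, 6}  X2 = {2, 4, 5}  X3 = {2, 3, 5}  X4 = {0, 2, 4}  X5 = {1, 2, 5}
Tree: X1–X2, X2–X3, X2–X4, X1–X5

Every vertex of G appears in some bag (union = {0, 1, 2, 3, 4, 5, 6}); every edge is covered by a bag; and for each vertex v the set of bags containing v is connected in the bag tree. The decomposition is therefore valid. The largest bag has 3 vertices, so the width is 2.

Yes; width 2.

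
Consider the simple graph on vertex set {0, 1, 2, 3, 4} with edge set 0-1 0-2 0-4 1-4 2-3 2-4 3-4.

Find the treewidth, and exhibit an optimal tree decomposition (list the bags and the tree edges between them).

Treewidth 2.
One such decomposition:
Bags: B1 = {2, 3, 4}  B2 = {0, 2, 4}  B3 = {0, 1, 4}
Tree: B1–B2, B2–B3

Every bag has size at most 3, so the width is 3 − 1 = 2 and tw(G) ≤ 2. For the lower bound, the 3 vertices {0, 1, 4} are pairwise adjacent, and any tree decomposition puts a clique entirely inside one bag — forcing width ≥ 2. The upper and lower bounds meet at 2, so that is the treewidth.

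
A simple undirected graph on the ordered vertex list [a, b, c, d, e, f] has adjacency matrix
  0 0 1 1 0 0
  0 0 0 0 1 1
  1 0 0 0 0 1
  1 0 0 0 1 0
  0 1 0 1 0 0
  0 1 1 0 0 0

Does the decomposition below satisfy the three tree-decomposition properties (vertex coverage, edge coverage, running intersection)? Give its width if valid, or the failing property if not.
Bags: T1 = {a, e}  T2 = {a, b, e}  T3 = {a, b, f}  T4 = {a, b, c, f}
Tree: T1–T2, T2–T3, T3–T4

A tree decomposition must satisfy three properties: every vertex lies in some bag; for every edge, both endpoints lie together in some bag; and for every vertex, the bags containing it form a connected subtree. Here vertex d appears in no bag, so the decomposition is invalid.

No — vertex d appears in no bag.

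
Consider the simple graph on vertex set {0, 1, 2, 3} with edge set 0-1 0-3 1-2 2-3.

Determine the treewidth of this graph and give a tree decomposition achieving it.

The largest bag has 3 vertices, giving width 2; this decomposition certifies tw(G) ≤ 2. For the lower bound, G contains the cycle 2–3–0–1–2, so G is not a forest; only forests have treewidth ≤ 1, hence tw(G) ≥ 2. Therefore the treewidth is 2.

Treewidth 2.
Bags: B1 = {0, 2, 3}  B2 = {0, 1, 2}
Tree: B1–B2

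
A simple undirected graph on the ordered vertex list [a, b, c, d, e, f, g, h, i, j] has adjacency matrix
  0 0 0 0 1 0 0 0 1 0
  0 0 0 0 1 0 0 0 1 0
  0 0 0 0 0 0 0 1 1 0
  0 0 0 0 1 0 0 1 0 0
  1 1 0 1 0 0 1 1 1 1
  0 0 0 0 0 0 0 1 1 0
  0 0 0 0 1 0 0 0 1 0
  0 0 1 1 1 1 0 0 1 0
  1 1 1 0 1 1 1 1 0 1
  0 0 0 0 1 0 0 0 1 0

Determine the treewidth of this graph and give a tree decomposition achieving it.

Treewidth 2.
One optimal decomposition is:
Bags: B1 = {c, h, i}  B2 = {f, h, i}  B3 = {e, h, i}  B4 = {d, e, h}  B5 = {a, e, i}  B6 = {e, g, i}  B7 = {b, e, i}  B8 = {e, i, j}
Tree: B1–B2, B2–B3, B3–B4, B3–B5, B3–B6, B6–B7, B7–B8

Each bag holds 3 vertices, so the decomposition has width 2, which upper-bounds the treewidth. For the lower bound, the 3 vertices {d, e, h} are pairwise adjacent, and any tree decomposition puts a clique entirely inside one bag — forcing width ≥ 2. The upper and lower bounds meet at 2, so that is the treewidth.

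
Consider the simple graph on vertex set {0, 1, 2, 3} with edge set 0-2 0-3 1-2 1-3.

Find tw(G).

A width-2 tree decomposition is:
Bags: B1 = {0, 2, 3}  B2 = {1, 2, 3}
Tree: B1–B2
Each bag holds 3 vertices, so the decomposition has width 2, which upper-bounds the treewidth. Since 2–0–3–1–2 is a cycle in G, G is not acyclic. Forests are exactly the graphs of treewidth ≤ 1, so tw(G) ≥ 2. Combining the bounds, tw(G) = 2.

2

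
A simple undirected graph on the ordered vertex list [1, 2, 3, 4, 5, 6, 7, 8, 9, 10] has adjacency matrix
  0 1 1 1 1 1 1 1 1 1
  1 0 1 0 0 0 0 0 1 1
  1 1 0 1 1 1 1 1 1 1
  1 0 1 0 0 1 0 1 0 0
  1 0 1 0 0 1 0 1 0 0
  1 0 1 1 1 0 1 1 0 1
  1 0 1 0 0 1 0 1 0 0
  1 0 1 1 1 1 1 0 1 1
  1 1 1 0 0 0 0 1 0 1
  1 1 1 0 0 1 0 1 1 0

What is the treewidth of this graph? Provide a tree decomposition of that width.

Every bag has size at most 5, so the width is 5 − 1 = 4 and tw(G) ≤ 4. Conversely, {1, 3, 8, 9, 10} is a clique of size 5, and the vertices of any clique must share a bag in every tree decomposition; so some bag has ≥ 5 vertices and tw(G) ≥ 4. Therefore the treewidth is 4.

Treewidth 4.
Bags: B1 = {1, 3, 6, 7, 8}  B2 = {1, 3, 6, 8, 10}  B3 = {1, 3, 4, 6, 8}  B4 = {1, 3, 8, 9, 10}  B5 = {1, 2, 3, 9, 10}  B6 = {1, 3, 5, 6, 8}
Tree: B1–B2, B1–B3, B2–B4, B4–B5, B2–B6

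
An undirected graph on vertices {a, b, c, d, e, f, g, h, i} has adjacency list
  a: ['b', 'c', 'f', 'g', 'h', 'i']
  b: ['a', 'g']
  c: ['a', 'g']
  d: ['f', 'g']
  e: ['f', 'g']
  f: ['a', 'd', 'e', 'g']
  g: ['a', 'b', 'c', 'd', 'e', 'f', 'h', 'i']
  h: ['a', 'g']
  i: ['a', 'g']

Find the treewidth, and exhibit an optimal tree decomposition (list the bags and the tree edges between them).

Every bag has size at most 3, so the width is 3 − 1 = 2 and tw(G) ≤ 2. Conversely, {d, f, g} is a clique of size 3, and the vertices of any clique must share a bag in every tree decomposition; so some bag has ≥ 3 vertices and tw(G) ≥ 2. Therefore the treewidth is 2.

Treewidth 2.
One such decomposition:
Bags: B1 = {a, g, i}  B2 = {a, f, g}  B3 = {a, g, h}  B4 = {e, f, g}  B5 = {a, c, g}  B6 = {a, b, g}  B7 = {d, f, g}
Tree: B1–B2, B1–B3, B2–B4, B1–B5, B2–B6, B4–B7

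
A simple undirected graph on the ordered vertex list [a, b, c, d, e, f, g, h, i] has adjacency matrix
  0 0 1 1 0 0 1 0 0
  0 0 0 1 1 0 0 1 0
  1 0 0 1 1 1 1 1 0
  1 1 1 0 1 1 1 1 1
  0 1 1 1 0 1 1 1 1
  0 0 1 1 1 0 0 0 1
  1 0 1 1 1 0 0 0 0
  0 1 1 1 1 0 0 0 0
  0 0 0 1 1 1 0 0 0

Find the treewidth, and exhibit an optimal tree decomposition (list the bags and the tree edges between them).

The largest bag has 4 vertices, giving width 3; this decomposition certifies tw(G) ≤ 3. For the lower bound, the 4 vertices {c, d, e, g} are pairwise adjacent, and any tree decomposition puts a clique entirely inside one bag — forcing width ≥ 3. Combining the bounds, tw(G) = 3.

Treewidth 3.
One optimal decomposition is:
Bags: B1 = {c, d, e, g}  B2 = {c, d, e, f}  B3 = {a, c, d, g}  B4 = {c, d, e, h}  B5 = {b, d, e, h}  B6 = {d, e, f, i}
Tree: B1–B2, B1–B3, B1–B4, B4–B5, B2–B6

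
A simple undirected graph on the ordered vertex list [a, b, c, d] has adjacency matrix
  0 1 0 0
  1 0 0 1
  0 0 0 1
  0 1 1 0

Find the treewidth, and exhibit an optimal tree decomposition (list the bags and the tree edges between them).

Treewidth 1.
Bags: B1 = {c, d}  B2 = {b, d}  B3 = {a, b}
Tree: B1–B2, B2–B3

Each bag holds 2 vertices, so the decomposition has width 1, which upper-bounds the treewidth. G has an edge, so its treewidth is at least 1. Therefore the treewidth is 1.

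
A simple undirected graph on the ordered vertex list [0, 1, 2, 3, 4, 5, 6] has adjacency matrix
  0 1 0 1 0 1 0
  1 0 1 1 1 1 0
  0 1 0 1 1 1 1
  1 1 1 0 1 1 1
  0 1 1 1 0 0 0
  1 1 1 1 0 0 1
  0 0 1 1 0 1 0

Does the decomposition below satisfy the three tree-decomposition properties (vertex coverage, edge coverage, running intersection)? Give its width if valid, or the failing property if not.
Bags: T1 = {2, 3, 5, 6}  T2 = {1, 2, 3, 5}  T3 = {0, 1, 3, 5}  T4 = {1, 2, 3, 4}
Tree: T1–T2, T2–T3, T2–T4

Checking the three conditions: (i) the bags cover all of {0, 1, 2, 3, 4, 5, 6}; (ii) for each edge, some bag contains both endpoints; (iii) the bags containing any fixed vertex form a subtree. All hold, so the decomposition is valid with width 4 − 1 = 3.

Yes; width 3.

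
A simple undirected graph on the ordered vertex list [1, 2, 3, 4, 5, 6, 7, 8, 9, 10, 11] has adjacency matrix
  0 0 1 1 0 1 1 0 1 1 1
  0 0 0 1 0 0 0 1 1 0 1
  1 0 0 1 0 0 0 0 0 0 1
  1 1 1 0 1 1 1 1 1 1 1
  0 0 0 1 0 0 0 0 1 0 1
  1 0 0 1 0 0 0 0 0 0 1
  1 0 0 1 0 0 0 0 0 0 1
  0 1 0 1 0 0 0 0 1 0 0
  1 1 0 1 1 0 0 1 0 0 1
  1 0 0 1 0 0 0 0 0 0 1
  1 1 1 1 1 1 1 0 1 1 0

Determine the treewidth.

A width-3 tree decomposition is:
Bags: B1 = {1, 3, 4, 11}  B2 = {1, 4, 6, 11}  B3 = {1, 4, 7, 11}  B4 = {1, 4, 9, 11}  B5 = {1, 4, 10, 11}  B6 = {4, 5, 9, 11}  B7 = {2, 4, 9, 11}  B8 = {2, 4, 8, 9}
Tree: B1–B2, B2–B3, B1–B4, B2–B5, B4–B6, B6–B7, B7–B8
Every bag has size at most 4, so the width is 4 − 1 = 3 and tw(G) ≤ 3. For the lower bound, the 4 vertices {2, 4, 8, 9} are pairwise adjacent, and any tree decomposition puts a clique entirely inside one bag — forcing width ≥ 3. Combining the bounds, tw(G) = 3.

3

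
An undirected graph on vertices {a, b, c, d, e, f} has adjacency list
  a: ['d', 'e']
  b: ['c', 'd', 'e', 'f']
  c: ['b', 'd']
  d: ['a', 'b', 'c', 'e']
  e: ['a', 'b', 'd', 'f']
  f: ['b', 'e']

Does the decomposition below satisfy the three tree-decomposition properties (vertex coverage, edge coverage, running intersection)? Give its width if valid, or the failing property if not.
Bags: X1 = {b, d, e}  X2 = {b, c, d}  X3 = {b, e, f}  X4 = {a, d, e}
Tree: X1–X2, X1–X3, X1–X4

Yes; width 2.

Checking the three conditions: (i) the bags cover all of {a, b, c, d, e, f}; (ii) for each edge, some bag contains both endpoints; (iii) the bags containing any fixed vertex form a subtree. All hold, so the decomposition is valid with width 3 − 1 = 2.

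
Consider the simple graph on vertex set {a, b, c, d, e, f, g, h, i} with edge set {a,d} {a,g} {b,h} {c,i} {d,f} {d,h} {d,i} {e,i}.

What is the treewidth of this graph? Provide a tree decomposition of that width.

Treewidth 1.
One optimal decomposition is:
Bags: B1 = {b, h}  B2 = {d, h}  B3 = {d, f}  B4 = {a, d}  B5 = {a, g}  B6 = {d, i}  B7 = {c, i}  B8 = {e, i}
Tree: B1–B2, B2–B3, B3–B4, B4–B5, B2–B6, B6–B7, B7–B8

Every bag has size at most 2, so the width is 2 − 1 = 1 and tw(G) ≤ 1. G has an edge, so its treewidth is at least 1. Combining the bounds, tw(G) = 1.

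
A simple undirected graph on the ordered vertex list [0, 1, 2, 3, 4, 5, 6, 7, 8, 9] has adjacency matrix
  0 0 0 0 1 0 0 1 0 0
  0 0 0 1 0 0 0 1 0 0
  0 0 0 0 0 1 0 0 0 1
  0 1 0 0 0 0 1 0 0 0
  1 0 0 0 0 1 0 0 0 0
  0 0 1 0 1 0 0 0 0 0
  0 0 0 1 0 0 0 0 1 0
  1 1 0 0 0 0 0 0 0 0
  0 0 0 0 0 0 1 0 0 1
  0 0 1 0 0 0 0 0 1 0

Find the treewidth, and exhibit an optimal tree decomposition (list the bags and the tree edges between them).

The largest bag has 3 vertices, giving width 2; this decomposition certifies tw(G) ≤ 2. For the lower bound, G contains the cycle 0–7–1–3–6–8–9–2–5–4–0, so G is not a forest; only forests have treewidth ≤ 1, hence tw(G) ≥ 2. Hence tw(G) = 2 exactly.

Treewidth 2.
One such decomposition:
Bags: B1 = {0, 1, 7}  B2 = {0, 1, 3}  B3 = {0, 3, 6}  B4 = {0, 6, 8}  B5 = {0, 8, 9}  B6 = {0, 2, 9}  B7 = {0, 2, 5}  B8 = {0, 4, 5}
Tree: B1–B2, B2–B3, B3–B4, B4–B5, B5–B6, B6–B7, B7–B8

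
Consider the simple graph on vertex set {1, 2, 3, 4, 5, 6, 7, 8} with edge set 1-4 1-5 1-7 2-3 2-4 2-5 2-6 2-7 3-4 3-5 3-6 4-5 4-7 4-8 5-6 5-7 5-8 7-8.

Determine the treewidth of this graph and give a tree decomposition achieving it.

The largest bag has 4 vertices, giving width 3; this decomposition certifies tw(G) ≤ 3. Conversely, {2, 3, 4, 5} is a clique of size 4, and the vertices of any clique must share a bag in every tree decomposition; so some bag has ≥ 4 vertices and tw(G) ≥ 3. Combining the bounds, tw(G) = 3.

Treewidth 3.
One such decomposition:
Bags: B1 = {4, 5, 7, 8}  B2 = {2, 4, 5, 7}  B3 = {1, 4, 5, 7}  B4 = {2, 3, 4, 5}  B5 = {2, 3, 5, 6}
Tree: B1–B2, B1–B3, B2–B4, B4–B5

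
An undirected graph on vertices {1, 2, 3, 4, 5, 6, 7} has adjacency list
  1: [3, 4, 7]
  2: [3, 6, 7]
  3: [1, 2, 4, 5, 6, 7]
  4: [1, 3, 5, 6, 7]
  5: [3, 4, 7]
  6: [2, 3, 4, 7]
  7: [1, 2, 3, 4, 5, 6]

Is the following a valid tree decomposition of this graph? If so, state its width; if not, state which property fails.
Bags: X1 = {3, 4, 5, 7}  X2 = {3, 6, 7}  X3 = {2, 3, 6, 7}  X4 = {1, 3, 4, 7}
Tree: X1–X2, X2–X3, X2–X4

A tree decomposition must satisfy three properties: every vertex lies in some bag; for every edge, both endpoints lie together in some bag; and for every vertex, the bags containing it form a connected subtree. Here edge (4,6) lies in no bag, so the decomposition is invalid.

No — edge (4,6) lies in no bag.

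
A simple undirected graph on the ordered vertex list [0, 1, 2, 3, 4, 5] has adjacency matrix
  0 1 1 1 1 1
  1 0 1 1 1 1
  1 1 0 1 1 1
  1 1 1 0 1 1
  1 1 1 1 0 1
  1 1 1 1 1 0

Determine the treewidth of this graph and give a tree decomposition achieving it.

Treewidth 5.
Bags: B1 = {0, 1, 2, 3, 4, 5}
Tree: (single bag)

A single bag containing all 6 vertices is trivially a valid decomposition of width 5. Conversely, {0, 1, 2, 3, 4, 5} is a clique of size 6, and the vertices of any clique must share a bag in every tree decomposition; so some bag has ≥ 6 vertices and tw(G) ≥ 5. Hence tw(G) = 5 exactly.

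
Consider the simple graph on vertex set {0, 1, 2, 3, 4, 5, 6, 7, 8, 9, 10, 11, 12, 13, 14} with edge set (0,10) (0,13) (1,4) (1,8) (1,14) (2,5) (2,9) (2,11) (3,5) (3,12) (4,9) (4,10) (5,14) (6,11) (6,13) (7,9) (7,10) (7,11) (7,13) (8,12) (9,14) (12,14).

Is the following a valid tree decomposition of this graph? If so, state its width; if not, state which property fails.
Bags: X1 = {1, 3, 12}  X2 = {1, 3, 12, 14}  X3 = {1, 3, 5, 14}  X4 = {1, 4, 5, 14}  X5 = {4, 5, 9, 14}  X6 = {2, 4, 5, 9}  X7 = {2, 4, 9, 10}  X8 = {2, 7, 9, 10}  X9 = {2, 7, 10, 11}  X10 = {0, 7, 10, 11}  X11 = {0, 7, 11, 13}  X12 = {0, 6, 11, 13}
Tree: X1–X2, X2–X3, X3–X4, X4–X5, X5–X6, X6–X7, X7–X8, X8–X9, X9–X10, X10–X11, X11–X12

A tree decomposition must satisfy three properties: every vertex lies in some bag; for every edge, both endpoints lie together in some bag; and for every vertex, the bags containing it form a connected subtree. Here vertex 8 appears in no bag, so the decomposition is invalid.

No — vertex 8 appears in no bag.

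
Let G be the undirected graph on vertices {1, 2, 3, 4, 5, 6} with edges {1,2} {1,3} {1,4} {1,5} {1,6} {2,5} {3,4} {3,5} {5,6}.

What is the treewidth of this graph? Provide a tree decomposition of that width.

Each bag holds 3 vertices, so the decomposition has width 2, which upper-bounds the treewidth. For the lower bound, the 3 vertices {1, 3, 4} are pairwise adjacent, and any tree decomposition puts a clique entirely inside one bag — forcing width ≥ 2. Combining the bounds, tw(G) = 2.

Treewidth 2.
Bags: B1 = {1, 3, 5}  B2 = {1, 5, 6}  B3 = {1, 3, 4}  B4 = {1, 2, 5}
Tree: B1–B2, B1–B3, B2–B4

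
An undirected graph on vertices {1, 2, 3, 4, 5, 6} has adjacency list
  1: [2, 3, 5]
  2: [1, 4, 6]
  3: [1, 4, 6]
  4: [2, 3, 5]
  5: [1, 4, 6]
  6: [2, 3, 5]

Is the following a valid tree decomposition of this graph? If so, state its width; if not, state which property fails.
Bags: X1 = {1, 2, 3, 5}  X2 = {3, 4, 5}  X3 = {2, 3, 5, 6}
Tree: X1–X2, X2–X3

No — edge (2,4) lies in no bag.

A tree decomposition must satisfy three properties: every vertex lies in some bag; for every edge, both endpoints lie together in some bag; and for every vertex, the bags containing it form a connected subtree. Here edge (2,4) lies in no bag, so the decomposition is invalid.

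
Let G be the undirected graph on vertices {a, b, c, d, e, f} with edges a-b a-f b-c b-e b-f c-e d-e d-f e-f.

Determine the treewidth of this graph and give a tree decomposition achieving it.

The largest bag has 3 vertices, giving width 2; this decomposition certifies tw(G) ≤ 2. Conversely, {b, c, e} is a clique of size 3, and the vertices of any clique must share a bag in every tree decomposition; so some bag has ≥ 3 vertices and tw(G) ≥ 2. Combining the bounds, tw(G) = 2.

Treewidth 2.
One such decomposition:
Bags: B1 = {b, c, e}  B2 = {b, e, f}  B3 = {d, e, f}  B4 = {a, b, f}
Tree: B1–B2, B2–B3, B2–B4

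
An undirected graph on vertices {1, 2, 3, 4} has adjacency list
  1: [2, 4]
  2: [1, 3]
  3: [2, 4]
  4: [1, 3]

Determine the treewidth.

2

A width-2 tree decomposition is:
Bags: B1 = {1, 3, 4}  B2 = {1, 2, 3}
Tree: B1–B2
Each bag holds 3 vertices, so the decomposition has width 2, which upper-bounds the treewidth. Since 1–4–3–2–1 is a cycle in G, G is not acyclic. Forests are exactly the graphs of treewidth ≤ 1, so tw(G) ≥ 2. Therefore the treewidth is 2.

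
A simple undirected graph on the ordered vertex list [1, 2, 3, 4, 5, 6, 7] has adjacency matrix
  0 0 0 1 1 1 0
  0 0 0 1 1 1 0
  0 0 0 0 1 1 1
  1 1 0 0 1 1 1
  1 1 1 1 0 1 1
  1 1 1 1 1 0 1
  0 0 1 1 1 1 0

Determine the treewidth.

A width-3 tree decomposition is:
Bags: B1 = {4, 5, 6, 7}  B2 = {2, 4, 5, 6}  B3 = {1, 4, 5, 6}  B4 = {3, 5, 6, 7}
Tree: B1–B2, B1–B3, B1–B4
The largest bag has 4 vertices, giving width 3; this decomposition certifies tw(G) ≤ 3. Conversely, {3, 5, 6, 7} is a clique of size 4, and the vertices of any clique must share a bag in every tree decomposition; so some bag has ≥ 4 vertices and tw(G) ≥ 3. Hence tw(G) = 3 exactly.

3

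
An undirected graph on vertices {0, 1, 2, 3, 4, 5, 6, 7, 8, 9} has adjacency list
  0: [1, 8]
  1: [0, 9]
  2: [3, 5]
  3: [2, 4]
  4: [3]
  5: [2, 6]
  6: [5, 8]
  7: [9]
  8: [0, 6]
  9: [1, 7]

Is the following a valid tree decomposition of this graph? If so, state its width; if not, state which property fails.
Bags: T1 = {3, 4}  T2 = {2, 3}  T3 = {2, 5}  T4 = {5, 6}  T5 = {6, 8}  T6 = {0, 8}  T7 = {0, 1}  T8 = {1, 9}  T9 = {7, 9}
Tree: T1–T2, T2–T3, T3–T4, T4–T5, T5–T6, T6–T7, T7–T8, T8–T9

Yes; width 1.

Vertex coverage: the bags together contain {0, 1, 2, 3, 4, 5, 6, 7, 8, 9}, the full vertex set. Edge coverage: each edge of G has both endpoints in at least one bag. Running intersection: for every vertex, the bags containing it form a connected subtree. All three properties hold, so this is a valid tree decomposition of width max|bag| − 1 = 1, and hence tw(G) ≤ 1.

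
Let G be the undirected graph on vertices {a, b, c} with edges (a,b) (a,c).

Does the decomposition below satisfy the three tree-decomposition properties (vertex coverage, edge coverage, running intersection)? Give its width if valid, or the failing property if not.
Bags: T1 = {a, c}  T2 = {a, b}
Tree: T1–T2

Every vertex of G appears in some bag (union = {a, b, c}); every edge is covered by a bag; and for each vertex v the set of bags containing v is connected in the bag tree. The decomposition is therefore valid. The largest bag has 2 vertices, so the width is 1.

Yes; width 1.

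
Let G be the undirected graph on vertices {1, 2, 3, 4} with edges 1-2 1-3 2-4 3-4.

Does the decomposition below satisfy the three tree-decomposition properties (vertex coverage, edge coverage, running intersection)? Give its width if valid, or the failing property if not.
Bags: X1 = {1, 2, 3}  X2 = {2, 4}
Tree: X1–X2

A tree decomposition must satisfy three properties: every vertex lies in some bag; for every edge, both endpoints lie together in some bag; and for every vertex, the bags containing it form a connected subtree. Here edge (3,4) lies in no bag, so the decomposition is invalid.

No — edge (3,4) lies in no bag.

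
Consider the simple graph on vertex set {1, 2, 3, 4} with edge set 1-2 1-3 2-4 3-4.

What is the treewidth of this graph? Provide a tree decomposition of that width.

The largest bag has 3 vertices, giving width 2; this decomposition certifies tw(G) ≤ 2. The edges 2–1–3–4–2 form a cycle, so G is not a tree and its treewidth is at least 2. Hence tw(G) = 2 exactly.

Treewidth 2.
One optimal decomposition is:
Bags: B1 = {1, 2, 3}  B2 = {2, 3, 4}
Tree: B1–B2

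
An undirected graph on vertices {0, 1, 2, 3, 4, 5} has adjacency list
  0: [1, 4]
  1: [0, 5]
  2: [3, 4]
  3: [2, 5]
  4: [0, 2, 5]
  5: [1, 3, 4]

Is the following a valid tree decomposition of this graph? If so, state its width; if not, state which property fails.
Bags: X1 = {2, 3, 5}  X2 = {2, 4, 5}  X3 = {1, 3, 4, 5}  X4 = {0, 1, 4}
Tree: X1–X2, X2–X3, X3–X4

A tree decomposition must satisfy three properties: every vertex lies in some bag; for every edge, both endpoints lie together in some bag; and for every vertex, the bags containing it form a connected subtree. Here bags containing vertex 3 are not connected in the tree, so the decomposition is invalid.

No — bags containing vertex 3 are not connected in the tree.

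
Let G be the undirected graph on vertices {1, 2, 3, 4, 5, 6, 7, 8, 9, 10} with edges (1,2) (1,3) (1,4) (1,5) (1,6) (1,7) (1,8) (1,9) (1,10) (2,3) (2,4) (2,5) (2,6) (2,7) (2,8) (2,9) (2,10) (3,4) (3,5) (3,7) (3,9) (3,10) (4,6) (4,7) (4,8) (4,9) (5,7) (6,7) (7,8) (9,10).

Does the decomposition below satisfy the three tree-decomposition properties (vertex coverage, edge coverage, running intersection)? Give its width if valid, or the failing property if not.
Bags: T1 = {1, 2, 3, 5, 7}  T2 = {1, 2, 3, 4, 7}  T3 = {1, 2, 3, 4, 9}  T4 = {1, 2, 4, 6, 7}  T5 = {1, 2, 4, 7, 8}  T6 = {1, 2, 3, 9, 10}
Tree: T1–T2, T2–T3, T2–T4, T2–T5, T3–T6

Yes; width 4.

Every vertex of G appears in some bag (union = {1, 2, 3, 4, 5, 6, 7, 8, 9, 10}); every edge is covered by a bag; and for each vertex v the set of bags containing v is connected in the bag tree. The decomposition is therefore valid. The largest bag has 5 vertices, so the width is 4.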